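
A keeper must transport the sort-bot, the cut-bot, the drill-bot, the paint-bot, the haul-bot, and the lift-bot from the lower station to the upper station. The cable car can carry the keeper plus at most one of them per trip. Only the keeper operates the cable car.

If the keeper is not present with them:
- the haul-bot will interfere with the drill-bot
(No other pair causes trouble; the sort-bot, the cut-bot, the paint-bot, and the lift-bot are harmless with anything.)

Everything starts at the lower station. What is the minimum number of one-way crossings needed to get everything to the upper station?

Counting alone: the keeper can take at most 1 across per trip to the upper station, so moving all 6 needs at least 6 loaded trips out, with a return between consecutive ones — at least 11 crossings.
The plan below uses exactly 11 crossings, so it is optimal:
1. Keeper goes to the upper station with the drill-bot.  [the lower station: the cut-bot, the haul-bot, the lift-bot, the paint-bot, the sort-bot | the upper station: the drill-bot]
2. Keeper goes back to the lower station alone.  [the lower station: the cut-bot, the haul-bot, the lift-bot, the paint-bot, the sort-bot | the upper station: the drill-bot]
3. Keeper goes to the upper station with the sort-bot.  [the lower station: the cut-bot, the haul-bot, the lift-bot, the paint-bot | the upper station: the drill-bot, the sort-bot]
4. Keeper goes back to the lower station alone.  [the lower station: the cut-bot, the haul-bot, the lift-bot, the paint-bot | the upper station: the drill-bot, the sort-bot]
5. Keeper goes to the upper station with the cut-bot.  [the lower station: the haul-bot, the lift-bot, the paint-bot | the upper station: the cut-bot, the drill-bot, the sort-bot]
6. Keeper goes back to the lower station alone.  [the lower station: the haul-bot, the lift-bot, the paint-bot | the upper station: the cut-bot, the drill-bot, the sort-bot]
7. Keeper goes to the upper station with the paint-bot.  [the lower station: the haul-bot, the lift-bot | the upper station: the cut-bot, the drill-bot, the paint-bot, the sort-bot]
8. Keeper goes back to the lower station alone.  [the lower station: the haul-bot, the lift-bot | the upper station: the cut-bot, the drill-bot, the paint-bot, the sort-bot]
9. Keeper goes to the upper station with the lift-bot.  [the lower station: the haul-bot | the upper station: the cut-bot, the drill-bot, the lift-bot, the paint-bot, the sort-bot]
10. Keeper goes back to the lower station alone.  [the lower station: the haul-bot | the upper station: the cut-bot, the drill-bot, the lift-bot, the paint-bot, the sort-bot]
11. Keeper goes to the upper station with the haul-bot.  [the lower station: — | the upper station: the cut-bot, the drill-bot, the haul-bot, the lift-bot, the paint-bot, the sort-bot]

11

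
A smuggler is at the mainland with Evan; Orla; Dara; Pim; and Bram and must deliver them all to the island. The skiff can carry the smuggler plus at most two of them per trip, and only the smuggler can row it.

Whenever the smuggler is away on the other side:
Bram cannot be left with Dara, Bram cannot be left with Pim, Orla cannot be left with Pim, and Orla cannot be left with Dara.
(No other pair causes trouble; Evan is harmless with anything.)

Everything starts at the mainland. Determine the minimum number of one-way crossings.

5

Counting alone: the smuggler can take at most 2 across per trip to the island, so moving all 5 needs at least 3 loaded trips out, with a return between consecutive ones — at least 5 crossings.
The plan below uses exactly 5 crossings, so it is optimal:
1. Smuggler goes to the island with Bram and Orla.  [the mainland: Dara, Evan, Pim | the island: Bram, Orla]
2. Smuggler goes back to the mainland alone.  [the mainland: Dara, Evan, Pim | the island: Bram, Orla]
3. Smuggler goes to the island with Evan.  [the mainland: Dara, Pim | the island: Bram, Evan, Orla]
4. Smuggler goes back to the mainland alone.  [the mainland: Dara, Pim | the island: Bram, Evan, Orla]
5. Smuggler goes to the island with Dara and Pim.  [the mainland: — | the island: Bram, Dara, Evan, Orla, Pim]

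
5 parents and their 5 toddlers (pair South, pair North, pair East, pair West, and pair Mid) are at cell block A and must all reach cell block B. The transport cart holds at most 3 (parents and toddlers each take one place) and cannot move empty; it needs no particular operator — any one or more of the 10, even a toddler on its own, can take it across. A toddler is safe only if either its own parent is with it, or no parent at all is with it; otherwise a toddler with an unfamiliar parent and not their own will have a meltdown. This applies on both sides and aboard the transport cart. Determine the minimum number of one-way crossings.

11

Counting alone: each trip to cell block B takes at most 3 across and each return brings at least 1 back, so after t trips out (and t−1 returns) at most 3t − (t−1) of the 10 are across; that first reaches 10 at t = 5, so at least 9 crossings are needed.
The safety rule pushes this higher. Following every safe sequence of crossings, the most of the 10 that can be at cell block B as the transport cart arrives there on crossing 9 is 9 — never all 10.
So no plan with fewer than 11 crossings exists, and this one achieves 11:
1. parent South and toddler South cross → cell block B.
2. parent South crosses ← cell block A.
3. toddler East, toddler North, and toddler West cross → cell block B.
4. toddler South crosses ← cell block A.
5. parent East, parent North, and parent West cross → cell block B.
6. parent North and toddler North cross ← cell block A.
7. parent Mid, parent North, and parent South cross → cell block B.
8. toddler East crosses ← cell block A.
9. toddler North and toddler South cross → cell block B.
10. toddler South crosses ← cell block A.
11. toddler East, toddler Mid, and toddler South cross → cell block B.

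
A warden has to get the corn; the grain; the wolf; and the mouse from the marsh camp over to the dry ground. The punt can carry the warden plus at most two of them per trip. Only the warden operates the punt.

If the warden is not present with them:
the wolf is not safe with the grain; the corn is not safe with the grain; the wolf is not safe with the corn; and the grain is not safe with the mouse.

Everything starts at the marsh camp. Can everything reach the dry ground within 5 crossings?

Yes — this plan uses 5 crossings (≤ 5):
1. Warden goes to the dry ground with the corn and the grain.
2. Warden goes back to the marsh camp with the corn.
3. Warden goes to the dry ground with the corn and the mouse.
4. Warden goes back to the marsh camp with the grain.
5. Warden goes to the dry ground with the grain and the wolf.

Yes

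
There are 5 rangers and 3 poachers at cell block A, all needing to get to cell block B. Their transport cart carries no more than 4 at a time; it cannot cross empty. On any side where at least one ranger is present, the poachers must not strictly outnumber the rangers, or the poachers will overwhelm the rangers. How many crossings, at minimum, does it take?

Counting alone: each trip to cell block B takes at most 4 across and each return brings at least 1 back, so after t trips out (and t−1 returns) at most 4t − (t−1) of the 8 are across; that first reaches 8 at t = 3, so at least 5 crossings are needed.
The plan below uses exactly 5 crossings, so it is optimal:
1. 2 poachers → cell block B.  (cell block A: 5R 1P; cell block B: 0R 2P)
2. 1 poacher ← cell block A.  (cell block A: 5R 2P; cell block B: 0R 1P)
3. 3 rangers and 1 poacher → cell block B.  (cell block A: 2R 1P; cell block B: 3R 2P)
4. 1 poacher ← cell block A.  (cell block A: 2R 2P; cell block B: 3R 1P)
5. 2 rangers and 2 poachers → cell block B.  (cell block A: 0R 0P; cell block B: 5R 3P)

5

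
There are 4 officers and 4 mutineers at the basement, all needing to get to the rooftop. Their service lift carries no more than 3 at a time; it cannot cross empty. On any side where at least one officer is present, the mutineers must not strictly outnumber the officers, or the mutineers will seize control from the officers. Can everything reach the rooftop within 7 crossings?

Counting alone: each trip to the rooftop takes at most 3 across and each return brings at least 1 back, so after t trips out (and t−1 returns) at most 3t − (t−1) of the 8 are across; that first reaches 8 at t = 4, so at least 7 crossings are needed.
The safety rule pushes this higher. Following every safe sequence of crossings, the most of the 8 that can be at the rooftop as the service lift arrives there on crossing 7 is 7 — never all 8.
So the move cannot be finished within 7 crossings. (The shortest complete plan takes 9:)
1. 2 mutineers → the rooftop.  (the basement: 4O 2M; the rooftop: 0O 2M)
2. 1 mutineer ← the basement.  (the basement: 4O 3M; the rooftop: 0O 1M)
3. 3 mutineers → the rooftop.  (the basement: 4O 0M; the rooftop: 0O 4M)
4. 1 mutineer ← the basement.  (the basement: 4O 1M; the rooftop: 0O 3M)
5. 3 officers → the rooftop.  (the basement: 1O 1M; the rooftop: 3O 3M)
6. 1 officer and 1 mutineer ← the basement.  (the basement: 2O 2M; the rooftop: 2O 2M)
7. 2 officers → the rooftop.  (the basement: 0O 2M; the rooftop: 4O 2M)
8. 1 mutineer ← the basement.  (the basement: 0O 3M; the rooftop: 4O 1M)
9. 3 mutineers → the rooftop.  (the basement: 0O 0M; the rooftop: 4O 4M)

No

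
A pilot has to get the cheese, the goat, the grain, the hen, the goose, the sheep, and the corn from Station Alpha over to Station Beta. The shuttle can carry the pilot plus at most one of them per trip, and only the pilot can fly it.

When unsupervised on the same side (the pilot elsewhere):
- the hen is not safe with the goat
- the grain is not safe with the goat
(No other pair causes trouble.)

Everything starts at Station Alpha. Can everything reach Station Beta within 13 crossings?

Counting alone: the pilot can take at most 1 across per trip to Station Beta, so moving all 7 needs at least 7 loaded trips out, with a return between consecutive ones — at least 13 crossings.
The safety rule pushes this higher. Following every safe sequence of crossings, the most of the 7 that can be at Station Beta as the shuttle arrives there on crossing 13 is 6 — never all 7.
So the move cannot be finished within 13 crossings. (The shortest complete plan takes 15:)
1. Pilot goes to Station Beta with the goat.
2. Pilot goes back to Station Alpha alone.
3. Pilot goes to Station Beta with the cheese.
4. Pilot goes back to Station Alpha alone.
5. Pilot goes to Station Beta with the grain.
6. Pilot goes back to Station Alpha with the goat.
7. Pilot goes to Station Beta with the hen.
8. Pilot goes back to Station Alpha alone.
9. Pilot goes to Station Beta with the goose.
10. Pilot goes back to Station Alpha alone.
11. Pilot goes to Station Beta with the sheep.
12. Pilot goes back to Station Alpha alone.
13. Pilot goes to Station Beta with the corn.
14. Pilot goes back to Station Alpha alone.
15. Pilot goes to Station Beta with the goat.

No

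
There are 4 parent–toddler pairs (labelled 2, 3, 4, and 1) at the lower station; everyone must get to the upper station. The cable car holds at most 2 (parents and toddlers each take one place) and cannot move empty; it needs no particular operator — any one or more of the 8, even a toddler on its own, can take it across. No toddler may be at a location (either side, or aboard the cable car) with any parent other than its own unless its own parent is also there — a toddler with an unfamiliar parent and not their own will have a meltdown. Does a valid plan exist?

No

Following every safe sequence of crossings from the start, the most of the 8 that can be at the upper station as the cable car arrives there on crossings 1, 3, 5 is 2, 3, 4 respectively; the best ever achieved is 4 of 8.
From crossing 7 on, no configuration arises that was not already reachable earlier: only 44 distinct safe configurations (who is on which side, and where the cable car is) can ever be reached, none of them has everyone across, and every continuation just revisits them. So no valid plan exists.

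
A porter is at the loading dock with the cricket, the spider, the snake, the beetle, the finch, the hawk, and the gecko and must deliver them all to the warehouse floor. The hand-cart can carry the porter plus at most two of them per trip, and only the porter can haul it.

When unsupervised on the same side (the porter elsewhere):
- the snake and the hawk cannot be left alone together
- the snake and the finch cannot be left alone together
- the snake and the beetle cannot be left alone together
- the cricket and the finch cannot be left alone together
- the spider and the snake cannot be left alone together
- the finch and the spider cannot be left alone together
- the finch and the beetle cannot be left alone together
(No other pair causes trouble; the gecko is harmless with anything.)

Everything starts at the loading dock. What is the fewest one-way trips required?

Counting alone: the porter can take at most 2 across per trip to the warehouse floor, so moving all 7 needs at least 4 loaded trips out, with a return between consecutive ones — at least 7 crossings.
The safety rule pushes this higher. Following every safe sequence of crossings, the most of the 7 that can be at the warehouse floor as the hand-cart arrives there on crossings 7, 9 is 5, 6 respectively — never all 7.
So no plan with fewer than 11 crossings exists, and this one achieves 11:
1. Porter goes to the warehouse floor with the finch and the snake.
2. Porter goes back to the loading dock with the snake.
3. Porter goes to the warehouse floor with the cricket and the snake.
4. Porter goes back to the loading dock with the finch.
5. Porter goes to the warehouse floor with the beetle and the spider.
6. Porter goes back to the loading dock with the snake.
7. Porter goes to the warehouse floor with the hawk and the snake.
8. Porter goes back to the loading dock with the snake.
9. Porter goes to the warehouse floor with the gecko and the snake.
10. Porter goes back to the loading dock with the snake.
11. Porter goes to the warehouse floor with the finch and the snake.

11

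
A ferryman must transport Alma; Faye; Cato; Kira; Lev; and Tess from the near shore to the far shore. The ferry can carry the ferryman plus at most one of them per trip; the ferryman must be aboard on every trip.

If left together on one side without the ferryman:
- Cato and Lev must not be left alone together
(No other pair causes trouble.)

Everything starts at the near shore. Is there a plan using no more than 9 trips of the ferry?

Counting alone: the ferryman can take at most 1 across per trip to the far shore, so moving all 6 needs at least 6 loaded trips out, with a return between consecutive ones — at least 11 crossings.
Since 9 < 11, 9 crossings cannot be enough. (The shortest complete plan in fact takes 11:)
1. Ferryman goes to the far shore with Cato.
2. Ferryman goes back to the near shore alone.
3. Ferryman goes to the far shore with Alma.
4. Ferryman goes back to the near shore alone.
5. Ferryman goes to the far shore with Faye.
6. Ferryman goes back to the near shore alone.
7. Ferryman goes to the far shore with Kira.
8. Ferryman goes back to the near shore alone.
9. Ferryman goes to the far shore with Tess.
10. Ferryman goes back to the near shore alone.
11. Ferryman goes to the far shore with Lev.

No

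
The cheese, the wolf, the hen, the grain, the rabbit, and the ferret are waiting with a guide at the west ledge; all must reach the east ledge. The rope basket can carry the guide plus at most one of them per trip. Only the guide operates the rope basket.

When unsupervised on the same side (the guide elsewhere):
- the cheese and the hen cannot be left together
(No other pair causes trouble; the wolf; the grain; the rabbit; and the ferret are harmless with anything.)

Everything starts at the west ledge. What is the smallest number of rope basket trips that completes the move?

11

Counting alone: the guide can take at most 1 across per trip to the east ledge, so moving all 6 needs at least 6 loaded trips out, with a return between consecutive ones — at least 11 crossings.
The plan below uses exactly 11 crossings, so it is optimal:
1. Guide goes to the east ledge with the cheese.  [the west ledge: the ferret, the grain, the hen, the rabbit, the wolf | the east ledge: the cheese]
2. Guide goes back to the west ledge alone.  [the west ledge: the ferret, the grain, the hen, the rabbit, the wolf | the east ledge: the cheese]
3. Guide goes to the east ledge with the wolf.  [the west ledge: the ferret, the grain, the hen, the rabbit | the east ledge: the cheese, the wolf]
4. Guide goes back to the west ledge alone.  [the west ledge: the ferret, the grain, the hen, the rabbit | the east ledge: the cheese, the wolf]
5. Guide goes to the east ledge with the grain.  [the west ledge: the ferret, the hen, the rabbit | the east ledge: the cheese, the grain, the wolf]
6. Guide goes back to the west ledge alone.  [the west ledge: the ferret, the hen, the rabbit | the east ledge: the cheese, the grain, the wolf]
7. Guide goes to the east ledge with the rabbit.  [the west ledge: the ferret, the hen | the east ledge: the cheese, the grain, the rabbit, the wolf]
8. Guide goes back to the west ledge alone.  [the west ledge: the ferret, the hen | the east ledge: the cheese, the grain, the rabbit, the wolf]
9. Guide goes to the east ledge with the ferret.  [the west ledge: the hen | the east ledge: the cheese, the ferret, the grain, the rabbit, the wolf]
10. Guide goes back to the west ledge alone.  [the west ledge: the hen | the east ledge: the cheese, the ferret, the grain, the rabbit, the wolf]
11. Guide goes to the east ledge with the hen.  [the west ledge: — | the east ledge: the cheese, the ferret, the grain, the hen, the rabbit, the wolf]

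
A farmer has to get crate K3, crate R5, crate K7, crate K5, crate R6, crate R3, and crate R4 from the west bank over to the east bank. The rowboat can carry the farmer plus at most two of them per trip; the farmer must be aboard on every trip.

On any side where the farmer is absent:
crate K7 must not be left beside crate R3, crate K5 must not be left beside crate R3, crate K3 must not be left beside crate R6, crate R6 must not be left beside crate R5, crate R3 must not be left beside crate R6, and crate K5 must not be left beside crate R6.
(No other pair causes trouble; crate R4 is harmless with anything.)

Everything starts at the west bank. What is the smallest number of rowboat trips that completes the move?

Counting alone: the farmer can take at most 2 across per trip to the east bank, so moving all 7 needs at least 4 loaded trips out, with a return between consecutive ones — at least 7 crossings.
The safety rule pushes this higher. Following every safe sequence of crossings, the most of the 7 that can be at the east bank as the rowboat arrives there on crossings 7, 9 is 5, 6 respectively — never all 7.
So no plan with fewer than 11 crossings exists, and this one achieves 11:
1. Farmer goes to the east bank with crate R3 and crate R6.  [the west bank: crate K3, crate K5, crate K7, crate R4, crate R5 | the east bank: crate R3, crate R6]
2. Farmer goes back to the west bank with crate R6.  [the west bank: crate K3, crate K5, crate K7, crate R4, crate R5, crate R6 | the east bank: crate R3]
3. Farmer goes to the east bank with crate K3 and crate R6.  [the west bank: crate K5, crate K7, crate R4, crate R5 | the east bank: crate K3, crate R3, crate R6]
4. Farmer goes back to the west bank with crate R6.  [the west bank: crate K5, crate K7, crate R4, crate R5, crate R6 | the east bank: crate K3, crate R3]
5. Farmer goes to the east bank with crate K5 and crate R5.  [the west bank: crate K7, crate R4, crate R6 | the east bank: crate K3, crate K5, crate R3, crate R5]
6. Farmer goes back to the west bank with crate K5.  [the west bank: crate K5, crate K7, crate R4, crate R6 | the east bank: crate K3, crate R3, crate R5]
7. Farmer goes to the east bank with crate K5 and crate K7.  [the west bank: crate R4, crate R6 | the east bank: crate K3, crate K5, crate K7, crate R3, crate R5]
8. Farmer goes back to the west bank with crate R3.  [the west bank: crate R3, crate R4, crate R6 | the east bank: crate K3, crate K5, crate K7, crate R5]
9. Farmer goes to the east bank with crate R4 and crate R6.  [the west bank: crate R3 | the east bank: crate K3, crate K5, crate K7, crate R4, crate R5, crate R6]
10. Farmer goes back to the west bank with crate R6.  [the west bank: crate R3, crate R6 | the east bank: crate K3, crate K5, crate K7, crate R4, crate R5]
11. Farmer goes to the east bank with crate R3 and crate R6.  [the west bank: — | the east bank: crate K3, crate K5, crate K7, crate R3, crate R4, crate R5, crate R6]

11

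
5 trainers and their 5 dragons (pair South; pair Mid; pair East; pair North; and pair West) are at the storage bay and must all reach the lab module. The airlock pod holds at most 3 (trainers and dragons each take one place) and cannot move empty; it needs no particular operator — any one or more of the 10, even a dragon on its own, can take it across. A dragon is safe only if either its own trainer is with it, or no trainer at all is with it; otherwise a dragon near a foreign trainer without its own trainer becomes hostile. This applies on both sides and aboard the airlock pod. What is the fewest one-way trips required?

11

Counting alone: each trip to the lab module takes at most 3 across and each return brings at least 1 back, so after t trips out (and t−1 returns) at most 3t − (t−1) of the 10 are across; that first reaches 10 at t = 5, so at least 9 crossings are needed.
The safety rule pushes this higher. Following every safe sequence of crossings, the most of the 10 that can be at the lab module as the airlock pod arrives there on crossing 9 is 9 — never all 10.
So no plan with fewer than 11 crossings exists, and this one achieves 11:
1. dragon South and trainer South cross → the lab module.
2. trainer South crosses ← the storage bay.
3. dragon East, dragon Mid, and dragon North cross → the lab module.
4. dragon South crosses ← the storage bay.
5. trainer East, trainer Mid, and trainer North cross → the lab module.
6. dragon Mid and trainer Mid cross ← the storage bay.
7. trainer Mid, trainer South, and trainer West cross → the lab module.
8. dragon East crosses ← the storage bay.
9. dragon Mid and dragon South cross → the lab module.
10. dragon South crosses ← the storage bay.
11. dragon East, dragon South, and dragon West cross → the lab module.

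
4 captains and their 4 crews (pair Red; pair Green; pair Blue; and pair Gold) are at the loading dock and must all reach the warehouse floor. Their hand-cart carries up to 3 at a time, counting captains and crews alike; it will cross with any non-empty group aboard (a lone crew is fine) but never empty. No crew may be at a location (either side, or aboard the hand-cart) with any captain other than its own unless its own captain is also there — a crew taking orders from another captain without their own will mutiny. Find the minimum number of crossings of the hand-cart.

Counting alone: each trip to the warehouse floor takes at most 3 across and each return brings at least 1 back, so after t trips out (and t−1 returns) at most 3t − (t−1) of the 8 are across; that first reaches 8 at t = 4, so at least 7 crossings are needed.
The safety rule pushes this higher. Following every safe sequence of crossings, the most of the 8 that can be at the warehouse floor as the hand-cart arrives there on crossing 7 is 7 — never all 8.
So no plan with fewer than 9 crossings exists, and this one achieves 9:
1. captain Red and crew Red cross → the warehouse floor.
2. captain Red crosses ← the loading dock.
3. captain Green, captain Red, and crew Green cross → the warehouse floor.
4. captain Red and crew Red cross ← the loading dock.
5. captain Blue, captain Gold, and captain Red cross → the warehouse floor.
6. crew Green crosses ← the loading dock.
7. crew Green and crew Red cross → the warehouse floor.
8. crew Red crosses ← the loading dock.
9. crew Blue, crew Gold, and crew Red cross → the warehouse floor.

9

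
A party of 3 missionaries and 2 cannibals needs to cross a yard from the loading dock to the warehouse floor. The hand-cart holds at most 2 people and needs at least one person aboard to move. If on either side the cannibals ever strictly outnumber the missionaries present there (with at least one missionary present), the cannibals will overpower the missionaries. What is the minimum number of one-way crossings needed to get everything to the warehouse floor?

7

Counting alone: each trip to the warehouse floor takes at most 2 across and each return brings at least 1 back, so after t trips out (and t−1 returns) at most 2t − (t−1) of the 5 are across; that first reaches 5 at t = 4, so at least 7 crossings are needed.
The plan below uses exactly 7 crossings, so it is optimal:
1. 2 cannibals → the warehouse floor.  (the loading dock: 3M 0C; the warehouse floor: 0M 2C)
2. 1 cannibal ← the loading dock.  (the loading dock: 3M 1C; the warehouse floor: 0M 1C)
3. 2 missionaries → the warehouse floor.  (the loading dock: 1M 1C; the warehouse floor: 2M 1C)
4. 1 missionary ← the loading dock.  (the loading dock: 2M 1C; the warehouse floor: 1M 1C)
5. 1 missionary and 1 cannibal → the warehouse floor.  (the loading dock: 1M 0C; the warehouse floor: 2M 2C)
6. 1 cannibal ← the loading dock.  (the loading dock: 1M 1C; the warehouse floor: 2M 1C)
7. 1 missionary and 1 cannibal → the warehouse floor.  (the loading dock: 0M 0C; the warehouse floor: 3M 2C)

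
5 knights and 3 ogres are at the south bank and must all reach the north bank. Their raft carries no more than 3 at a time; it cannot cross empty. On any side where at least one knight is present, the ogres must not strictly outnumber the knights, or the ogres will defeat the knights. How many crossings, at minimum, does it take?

7

Counting alone: each trip to the north bank takes at most 3 across and each return brings at least 1 back, so after t trips out (and t−1 returns) at most 3t − (t−1) of the 8 are across; that first reaches 8 at t = 4, so at least 7 crossings are needed.
The plan below uses exactly 7 crossings, so it is optimal:
1. 2 ogres → the north bank.  (the south bank: 5K 1O; the north bank: 0K 2O)
2. 1 ogre ← the south bank.  (the south bank: 5K 2O; the north bank: 0K 1O)
3. 2 knights and 1 ogre → the north bank.  (the south bank: 3K 1O; the north bank: 2K 2O)
4. 1 ogre ← the south bank.  (the south bank: 3K 2O; the north bank: 2K 1O)
5. 1 knight and 2 ogres → the north bank.  (the south bank: 2K 0O; the north bank: 3K 3O)
6. 1 ogre ← the south bank.  (the south bank: 2K 1O; the north bank: 3K 2O)
7. 2 knights and 1 ogre → the north bank.  (the south bank: 0K 0O; the north bank: 5K 3O)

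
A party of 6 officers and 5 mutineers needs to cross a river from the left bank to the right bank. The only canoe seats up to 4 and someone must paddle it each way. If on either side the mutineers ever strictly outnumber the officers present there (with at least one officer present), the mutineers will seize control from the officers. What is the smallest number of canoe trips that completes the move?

7

Counting alone: each trip to the right bank takes at most 4 across and each return brings at least 1 back, so after t trips out (and t−1 returns) at most 4t − (t−1) of the 11 are across; that first reaches 11 at t = 4, so at least 7 crossings are needed.
The plan below uses exactly 7 crossings, so it is optimal:
1. 2 mutineers → the right bank.  (the left bank: 6O 3M; the right bank: 0O 2M)
2. 1 mutineer ← the left bank.  (the left bank: 6O 4M; the right bank: 0O 1M)
3. 4 mutineers → the right bank.  (the left bank: 6O 0M; the right bank: 0O 5M)
4. 1 mutineer ← the left bank.  (the left bank: 6O 1M; the right bank: 0O 4M)
5. 4 officers → the right bank.  (the left bank: 2O 1M; the right bank: 4O 4M)
6. 1 mutineer ← the left bank.  (the left bank: 2O 2M; the right bank: 4O 3M)
7. 2 officers and 2 mutineers → the right bank.  (the left bank: 0O 0M; the right bank: 6O 5M)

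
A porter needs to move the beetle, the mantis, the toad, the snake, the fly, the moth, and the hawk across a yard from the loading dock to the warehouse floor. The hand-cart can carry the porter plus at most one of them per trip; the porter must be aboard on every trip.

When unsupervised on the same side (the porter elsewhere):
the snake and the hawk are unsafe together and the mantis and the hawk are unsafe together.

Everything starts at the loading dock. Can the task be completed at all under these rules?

Yes

1. Porter goes to the warehouse floor with the hawk.
2. Porter goes back to the loading dock alone.
3. Porter goes to the warehouse floor with the beetle.
4. Porter goes back to the loading dock alone.
5. Porter goes to the warehouse floor with the mantis.
6. Porter goes back to the loading dock with the hawk.
7. Porter goes to the warehouse floor with the snake.
8. Porter goes back to the loading dock alone.
9. Porter goes to the warehouse floor with the toad.
10. Porter goes back to the loading dock alone.
11. Porter goes to the warehouse floor with the fly.
12. Porter goes back to the loading dock alone.
13. Porter goes to the warehouse floor with the moth.
14. Porter goes back to the loading dock alone.
15. Porter goes to the warehouse floor with the hawk.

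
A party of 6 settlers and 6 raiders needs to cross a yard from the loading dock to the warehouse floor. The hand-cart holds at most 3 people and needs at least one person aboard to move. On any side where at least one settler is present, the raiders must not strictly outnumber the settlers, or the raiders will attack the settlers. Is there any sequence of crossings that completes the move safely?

Following every safe sequence of crossings from the start, the most of the 12 that can be at the warehouse floor as the hand-cart arrives there on crossings 1, 3, 5 is 3, 5, 6 respectively; the best ever achieved is 6 of 12.
From crossing 7 on, no configuration arises that was not already reachable earlier: only 17 distinct safe configurations (who is on which side, and where the hand-cart is) can ever be reached, none of them has everyone across, and every continuation just revisits them. They are: 0 settlers + 0 raiders across (hand-cart back at the start); 0 settlers + 1 raider across (hand-cart there); 0 settlers + 1 raider across (hand-cart back at the start); 0 settlers + 2 raiders across (hand-cart there); 0 settlers + 2 raiders across (hand-cart back at the start); 0 settlers + 3 raiders across (hand-cart there); 0 settlers + 3 raiders across (hand-cart back at the start); 0 settlers + 4 raiders across (hand-cart there); 0 settlers + 4 raiders across (hand-cart back at the start); 0 settlers + 5 raiders across (hand-cart there); 0 settlers + 5 raiders across (hand-cart back at the start); 0 settlers + 6 raiders across (hand-cart there); 1 settler + 1 raider across (hand-cart there); 1 settler + 1 raider across (hand-cart back at the start); 2 settlers + 2 raiders across (hand-cart there); 2 settlers + 2 raiders across (hand-cart back at the start); 3 settlers + 3 raiders across (hand-cart there). So no valid plan exists.

No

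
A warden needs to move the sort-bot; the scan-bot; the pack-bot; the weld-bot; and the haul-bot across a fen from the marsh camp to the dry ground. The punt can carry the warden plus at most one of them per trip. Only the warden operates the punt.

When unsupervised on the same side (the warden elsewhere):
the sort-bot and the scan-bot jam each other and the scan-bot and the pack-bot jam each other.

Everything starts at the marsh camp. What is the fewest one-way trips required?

Counting alone: the warden can take at most 1 across per trip to the dry ground, so moving all 5 needs at least 5 loaded trips out, with a return between consecutive ones — at least 9 crossings.
The safety rule pushes this higher. Following every safe sequence of crossings, the most of the 5 that can be at the dry ground as the punt arrives there on crossing 9 is 4 — never all 5.
So no plan with fewer than 11 crossings exists, and this one achieves 11:
1. Warden goes to the dry ground with the scan-bot.  [the marsh camp: the haul-bot, the pack-bot, the sort-bot, the weld-bot | the dry ground: the scan-bot]
2. Warden goes back to the marsh camp alone.  [the marsh camp: the haul-bot, the pack-bot, the sort-bot, the weld-bot | the dry ground: the scan-bot]
3. Warden goes to the dry ground with the sort-bot.  [the marsh camp: the haul-bot, the pack-bot, the weld-bot | the dry ground: the scan-bot, the sort-bot]
4. Warden goes back to the marsh camp with the scan-bot.  [the marsh camp: the haul-bot, the pack-bot, the scan-bot, the weld-bot | the dry ground: the sort-bot]
5. Warden goes to the dry ground with the pack-bot.  [the marsh camp: the haul-bot, the scan-bot, the weld-bot | the dry ground: the pack-bot, the sort-bot]
6. Warden goes back to the marsh camp alone.  [the marsh camp: the haul-bot, the scan-bot, the weld-bot | the dry ground: the pack-bot, the sort-bot]
7. Warden goes to the dry ground with the weld-bot.  [the marsh camp: the haul-bot, the scan-bot | the dry ground: the pack-bot, the sort-bot, the weld-bot]
8. Warden goes back to the marsh camp alone.  [the marsh camp: the haul-bot, the scan-bot | the dry ground: the pack-bot, the sort-bot, the weld-bot]
9. Warden goes to the dry ground with the haul-bot.  [the marsh camp: the scan-bot | the dry ground: the haul-bot, the pack-bot, the sort-bot, the weld-bot]
10. Warden goes back to the marsh camp alone.  [the marsh camp: the scan-bot | the dry ground: the haul-bot, the pack-bot, the sort-bot, the weld-bot]
11. Warden goes to the dry ground with the scan-bot.  [the marsh camp: — | the dry ground: the haul-bot, the pack-bot, the scan-bot, the sort-bot, the weld-bot]

11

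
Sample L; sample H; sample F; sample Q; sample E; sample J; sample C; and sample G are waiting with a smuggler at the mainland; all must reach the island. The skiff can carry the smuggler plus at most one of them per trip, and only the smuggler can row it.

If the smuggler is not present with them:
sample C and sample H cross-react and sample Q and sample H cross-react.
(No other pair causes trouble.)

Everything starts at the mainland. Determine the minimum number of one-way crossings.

Counting alone: the smuggler can take at most 1 across per trip to the island, so moving all 8 needs at least 8 loaded trips out, with a return between consecutive ones — at least 15 crossings.
The safety rule pushes this higher. Following every safe sequence of crossings, the most of the 8 that can be at the island as the skiff arrives there on crossing 15 is 7 — never all 8.
So no plan with fewer than 17 crossings exists, and this one achieves 17:
1. Smuggler goes to the island with sample H.
2. Smuggler goes back to the mainland alone.
3. Smuggler goes to the island with sample L.
4. Smuggler goes back to the mainland alone.
5. Smuggler goes to the island with sample F.
6. Smuggler goes back to the mainland alone.
7. Smuggler goes to the island with sample Q.
8. Smuggler goes back to the mainland with sample H.
9. Smuggler goes to the island with sample C.
10. Smuggler goes back to the mainland alone.
11. Smuggler goes to the island with sample E.
12. Smuggler goes back to the mainland alone.
13. Smuggler goes to the island with sample J.
14. Smuggler goes back to the mainland alone.
15. Smuggler goes to the island with sample G.
16. Smuggler goes back to the mainland alone.
17. Smuggler goes to the island with sample H.

17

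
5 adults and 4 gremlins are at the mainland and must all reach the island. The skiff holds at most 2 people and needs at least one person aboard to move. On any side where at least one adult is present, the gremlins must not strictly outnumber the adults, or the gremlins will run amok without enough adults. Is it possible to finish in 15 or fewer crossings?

Yes — this plan uses 15 crossings (≤ 15):
1. 2 gremlins → the island.  (the mainland: 5A 2G; the island: 0A 2G)
2. 1 gremlin ← the mainland.  (the mainland: 5A 3G; the island: 0A 1G)
3. 2 gremlins → the island.  (the mainland: 5A 1G; the island: 0A 3G)
4. 1 gremlin ← the mainland.  (the mainland: 5A 2G; the island: 0A 2G)
5. 2 adults → the island.  (the mainland: 3A 2G; the island: 2A 2G)
6. 1 gremlin ← the mainland.  (the mainland: 3A 3G; the island: 2A 1G)
7. 1 adult and 1 gremlin → the island.  (the mainland: 2A 2G; the island: 3A 2G)
8. 1 adult ← the mainland.  (the mainland: 3A 2G; the island: 2A 2G)
9. 1 adult and 1 gremlin → the island.  (the mainland: 2A 1G; the island: 3A 3G)
10. 1 gremlin ← the mainland.  (the mainland: 2A 2G; the island: 3A 2G)
11. 1 adult and 1 gremlin → the island.  (the mainland: 1A 1G; the island: 4A 3G)
12. 1 adult ← the mainland.  (the mainland: 2A 1G; the island: 3A 3G)
13. 1 adult and 1 gremlin → the island.  (the mainland: 1A 0G; the island: 4A 4G)
14. 1 gremlin ← the mainland.  (the mainland: 1A 1G; the island: 4A 3G)
15. 1 adult and 1 gremlin → the island.  (the mainland: 0A 0G; the island: 5A 4G)

Yes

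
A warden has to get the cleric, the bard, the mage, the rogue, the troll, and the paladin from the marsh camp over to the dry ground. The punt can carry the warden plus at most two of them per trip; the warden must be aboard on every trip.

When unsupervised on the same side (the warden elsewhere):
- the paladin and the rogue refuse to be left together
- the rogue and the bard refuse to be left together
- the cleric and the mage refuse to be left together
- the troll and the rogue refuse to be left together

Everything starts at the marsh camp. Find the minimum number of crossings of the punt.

Counting alone: the warden can take at most 2 across per trip to the dry ground, so moving all 6 needs at least 3 loaded trips out, with a return between consecutive ones — at least 5 crossings.
The safety rule pushes this higher. Following every safe sequence of crossings, the most of the 6 that can be at the dry ground as the punt arrives there on crossing 5 is 5 — never all 6.
So no plan with fewer than 7 crossings exists, and this one achieves 7:
1. Warden goes to the dry ground with the cleric and the rogue.  [the marsh camp: the bard, the mage, the paladin, the troll | the dry ground: the cleric, the rogue]
2. Warden goes back to the marsh camp alone.  [the marsh camp: the bard, the mage, the paladin, the troll | the dry ground: the cleric, the rogue]
3. Warden goes to the dry ground with the bard.  [the marsh camp: the mage, the paladin, the troll | the dry ground: the bard, the cleric, the rogue]
4. Warden goes back to the marsh camp with the rogue.  [the marsh camp: the mage, the paladin, the rogue, the troll | the dry ground: the bard, the cleric]
5. Warden goes to the dry ground with the paladin and the troll.  [the marsh camp: the mage, the rogue | the dry ground: the bard, the cleric, the paladin, the troll]
6. Warden goes back to the marsh camp alone.  [the marsh camp: the mage, the rogue | the dry ground: the bard, the cleric, the paladin, the troll]
7. Warden goes to the dry ground with the mage and the rogue.  [the marsh camp: — | the dry ground: the bard, the cleric, the mage, the paladin, the rogue, the troll]

7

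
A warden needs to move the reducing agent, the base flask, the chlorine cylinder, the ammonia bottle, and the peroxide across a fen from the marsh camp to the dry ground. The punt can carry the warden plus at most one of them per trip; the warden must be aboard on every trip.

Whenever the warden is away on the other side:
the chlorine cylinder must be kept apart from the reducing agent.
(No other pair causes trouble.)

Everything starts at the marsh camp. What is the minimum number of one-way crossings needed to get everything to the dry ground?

Counting alone: the warden can take at most 1 across per trip to the dry ground, so moving all 5 needs at least 5 loaded trips out, with a return between consecutive ones — at least 9 crossings.
The plan below uses exactly 9 crossings, so it is optimal:
1. Warden goes to the dry ground with the reducing agent.
2. Warden goes back to the marsh camp alone.
3. Warden goes to the dry ground with the base flask.
4. Warden goes back to the marsh camp alone.
5. Warden goes to the dry ground with the ammonia bottle.
6. Warden goes back to the marsh camp alone.
7. Warden goes to the dry ground with the peroxide.
8. Warden goes back to the marsh camp alone.
9. Warden goes to the dry ground with the chlorine cylinder.

9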